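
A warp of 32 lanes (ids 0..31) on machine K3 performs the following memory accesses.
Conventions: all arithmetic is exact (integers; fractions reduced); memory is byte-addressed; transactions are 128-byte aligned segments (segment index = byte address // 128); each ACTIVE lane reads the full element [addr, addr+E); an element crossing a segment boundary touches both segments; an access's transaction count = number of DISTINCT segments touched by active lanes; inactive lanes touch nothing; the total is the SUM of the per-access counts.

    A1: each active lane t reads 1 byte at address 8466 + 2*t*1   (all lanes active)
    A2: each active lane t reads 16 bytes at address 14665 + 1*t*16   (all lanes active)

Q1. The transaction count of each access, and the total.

A1: 1 transaction
A2: 5 transactions

Answer: 1,5; total 6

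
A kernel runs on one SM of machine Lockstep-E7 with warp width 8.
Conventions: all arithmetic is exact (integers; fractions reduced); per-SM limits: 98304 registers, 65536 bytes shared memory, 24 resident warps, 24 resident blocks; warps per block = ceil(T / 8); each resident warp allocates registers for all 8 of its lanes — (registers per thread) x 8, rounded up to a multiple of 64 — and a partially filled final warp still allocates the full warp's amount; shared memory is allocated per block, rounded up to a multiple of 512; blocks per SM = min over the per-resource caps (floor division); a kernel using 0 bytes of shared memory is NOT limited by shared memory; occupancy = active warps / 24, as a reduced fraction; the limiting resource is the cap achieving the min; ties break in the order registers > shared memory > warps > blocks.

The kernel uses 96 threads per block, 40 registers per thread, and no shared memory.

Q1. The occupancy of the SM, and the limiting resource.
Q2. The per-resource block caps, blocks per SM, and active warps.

Answer: occupancy 1, limited by warps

registers: 25 blocks
shared memory: no limit (kernel uses none)
warps: 2 blocks
blocks: 24 blocks

Answer: 2 blocks, 24 active warps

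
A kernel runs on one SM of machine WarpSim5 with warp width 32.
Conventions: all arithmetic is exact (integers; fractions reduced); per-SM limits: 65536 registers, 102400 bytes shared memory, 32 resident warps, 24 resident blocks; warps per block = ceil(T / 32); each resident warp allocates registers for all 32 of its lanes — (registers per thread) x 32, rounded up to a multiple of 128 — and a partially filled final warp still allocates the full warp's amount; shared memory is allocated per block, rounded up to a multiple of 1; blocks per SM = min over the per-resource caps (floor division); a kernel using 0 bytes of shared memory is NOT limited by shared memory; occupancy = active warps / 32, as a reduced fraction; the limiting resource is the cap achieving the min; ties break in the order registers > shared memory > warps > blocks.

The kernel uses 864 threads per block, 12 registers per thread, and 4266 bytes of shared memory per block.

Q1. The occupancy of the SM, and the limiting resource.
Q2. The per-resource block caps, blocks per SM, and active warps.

Answer: occupancy 27/32, limited by warps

registers: 6 blocks
shared memory: 24 blocks
warps: 1 block
blocks: 24 blocks

Answer: 1 block, 27 active warps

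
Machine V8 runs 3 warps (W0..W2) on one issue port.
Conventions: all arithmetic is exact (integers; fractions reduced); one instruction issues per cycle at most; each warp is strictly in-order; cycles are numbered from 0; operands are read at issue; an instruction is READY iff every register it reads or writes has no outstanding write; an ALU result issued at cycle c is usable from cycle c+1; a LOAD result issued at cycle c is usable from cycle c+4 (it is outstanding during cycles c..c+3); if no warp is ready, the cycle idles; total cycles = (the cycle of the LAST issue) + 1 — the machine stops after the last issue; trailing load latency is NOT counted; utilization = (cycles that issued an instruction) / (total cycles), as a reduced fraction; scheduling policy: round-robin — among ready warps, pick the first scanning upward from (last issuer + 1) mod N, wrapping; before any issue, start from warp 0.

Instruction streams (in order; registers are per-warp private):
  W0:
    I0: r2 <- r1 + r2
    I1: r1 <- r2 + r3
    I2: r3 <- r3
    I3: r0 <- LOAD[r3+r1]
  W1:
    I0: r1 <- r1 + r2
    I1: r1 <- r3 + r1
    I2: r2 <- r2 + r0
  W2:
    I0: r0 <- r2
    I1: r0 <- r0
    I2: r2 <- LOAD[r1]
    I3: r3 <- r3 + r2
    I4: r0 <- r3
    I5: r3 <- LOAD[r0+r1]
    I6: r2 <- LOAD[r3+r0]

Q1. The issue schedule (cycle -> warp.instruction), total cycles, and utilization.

cycle 0: W0.I0
cycle 1: W1.I0
cycle 2: W2.I0
cycle 3: W0.I1
cycle 4: W1.I1
cycle 5: W2.I1
cycle 6: W0.I2
cycle 7: W1.I2
cycle 8: W2.I2
cycle 9: W0.I3
cycle 10: idle
cycle 11: idle
cycle 12: W2.I3
cycle 13: W2.I4
cycle 14: W2.I5
cycle 15: idle
cycle 16: idle
cycle 17: idle
cycle 18: W2.I6

Answer: 19 cycles, utilization 14/19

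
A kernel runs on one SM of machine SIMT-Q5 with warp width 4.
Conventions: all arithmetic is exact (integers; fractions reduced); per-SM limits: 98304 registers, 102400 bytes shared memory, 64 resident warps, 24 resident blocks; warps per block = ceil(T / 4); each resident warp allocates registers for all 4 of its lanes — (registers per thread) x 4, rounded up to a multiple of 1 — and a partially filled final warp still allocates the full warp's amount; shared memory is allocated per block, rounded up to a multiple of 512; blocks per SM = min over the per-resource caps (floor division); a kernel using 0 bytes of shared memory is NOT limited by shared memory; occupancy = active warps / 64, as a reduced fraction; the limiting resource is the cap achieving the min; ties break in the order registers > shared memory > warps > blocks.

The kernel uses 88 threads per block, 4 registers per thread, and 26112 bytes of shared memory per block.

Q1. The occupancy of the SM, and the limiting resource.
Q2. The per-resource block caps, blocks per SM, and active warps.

Answer: occupancy 11/16, limited by warps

registers: 279 blocks
shared memory: 3 blocks
warps: 2 blocks
blocks: 24 blocks

Answer: 2 blocks, 44 active warps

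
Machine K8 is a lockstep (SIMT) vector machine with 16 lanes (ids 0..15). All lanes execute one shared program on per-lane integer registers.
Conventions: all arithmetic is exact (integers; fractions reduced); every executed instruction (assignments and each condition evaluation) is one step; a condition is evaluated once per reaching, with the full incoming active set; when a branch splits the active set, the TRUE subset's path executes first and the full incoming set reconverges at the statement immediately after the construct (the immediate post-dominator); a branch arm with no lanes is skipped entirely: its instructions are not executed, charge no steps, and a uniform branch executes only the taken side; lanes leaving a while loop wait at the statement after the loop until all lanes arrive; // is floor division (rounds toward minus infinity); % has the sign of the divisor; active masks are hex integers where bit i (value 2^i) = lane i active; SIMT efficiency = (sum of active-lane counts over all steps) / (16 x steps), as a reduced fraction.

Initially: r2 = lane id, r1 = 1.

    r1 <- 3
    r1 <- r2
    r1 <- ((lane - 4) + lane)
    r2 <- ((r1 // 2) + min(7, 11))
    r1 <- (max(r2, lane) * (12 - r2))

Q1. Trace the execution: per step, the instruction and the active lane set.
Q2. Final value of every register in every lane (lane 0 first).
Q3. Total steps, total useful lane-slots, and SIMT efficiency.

step 0: r1 <- 3                      0xffff
step 1: r1 <- r2                     0xffff
step 2: r1 <- ((lane - 4) + lane)    0xffff
step 3: r2 <- ((r1 // 2) + min(7, 11)) 0xffff
step 4: r1 <- (max(r2, lane) * (12 - r2)) 0xffff

Answer: 5 steps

r2: 5,6,7,8,9,10,11,12,13,14,15,16,17,18,19,20
r1: 35,36,35,32,27,20,11,0,-13,-28,-45,-64,-85,-108,-133,-160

steps = 5; useful = 80; efficiency = 80/80 = 1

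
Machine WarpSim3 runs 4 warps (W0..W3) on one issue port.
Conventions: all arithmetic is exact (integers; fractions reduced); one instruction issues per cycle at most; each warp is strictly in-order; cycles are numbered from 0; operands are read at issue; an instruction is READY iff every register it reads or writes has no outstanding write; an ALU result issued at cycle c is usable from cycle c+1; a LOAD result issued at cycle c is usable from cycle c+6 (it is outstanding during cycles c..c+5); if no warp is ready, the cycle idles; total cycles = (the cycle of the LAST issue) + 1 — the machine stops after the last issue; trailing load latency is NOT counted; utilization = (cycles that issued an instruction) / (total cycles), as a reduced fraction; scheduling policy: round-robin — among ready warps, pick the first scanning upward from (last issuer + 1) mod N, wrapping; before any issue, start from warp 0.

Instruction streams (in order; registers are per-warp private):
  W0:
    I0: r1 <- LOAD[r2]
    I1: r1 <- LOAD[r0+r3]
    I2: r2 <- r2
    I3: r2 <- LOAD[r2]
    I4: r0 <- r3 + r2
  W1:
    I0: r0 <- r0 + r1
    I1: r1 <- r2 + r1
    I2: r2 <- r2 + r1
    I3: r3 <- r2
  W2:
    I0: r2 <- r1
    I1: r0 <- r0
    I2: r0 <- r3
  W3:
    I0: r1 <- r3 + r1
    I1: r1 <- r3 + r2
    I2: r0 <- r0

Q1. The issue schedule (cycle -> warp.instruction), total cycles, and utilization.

cycle 0: W0.I0
cycle 1: W1.I0
cycle 2: W2.I0
cycle 3: W3.I0
cycle 4: W1.I1
cycle 5: W2.I1
cycle 6: W3.I1
cycle 7: W0.I1
cycle 8: W1.I2
cycle 9: W2.I2
cycle 10: W3.I2
cycle 11: W0.I2
cycle 12: W1.I3
cycle 13: W0.I3
cycle 14: idle
cycle 15: idle
cycle 16: idle
cycle 17: idle
cycle 18: idle
cycle 19: W0.I4

Answer: 20 cycles, utilization 3/4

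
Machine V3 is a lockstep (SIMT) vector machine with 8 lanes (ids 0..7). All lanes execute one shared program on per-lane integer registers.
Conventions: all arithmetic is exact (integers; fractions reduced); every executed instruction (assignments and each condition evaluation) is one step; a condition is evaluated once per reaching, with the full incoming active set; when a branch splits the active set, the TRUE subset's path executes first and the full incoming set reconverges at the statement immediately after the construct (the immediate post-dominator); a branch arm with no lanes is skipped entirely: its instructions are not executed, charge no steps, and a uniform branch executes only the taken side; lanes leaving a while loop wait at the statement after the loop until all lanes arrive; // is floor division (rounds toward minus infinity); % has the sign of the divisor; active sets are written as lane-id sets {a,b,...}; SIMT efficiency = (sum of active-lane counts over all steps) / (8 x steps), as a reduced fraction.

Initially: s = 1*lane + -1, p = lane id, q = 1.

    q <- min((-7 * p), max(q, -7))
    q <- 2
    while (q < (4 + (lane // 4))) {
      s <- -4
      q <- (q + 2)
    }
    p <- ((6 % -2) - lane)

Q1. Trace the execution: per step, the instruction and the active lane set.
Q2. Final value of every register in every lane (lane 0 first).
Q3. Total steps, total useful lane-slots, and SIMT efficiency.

step 0: q <- min((-7 * p), max(q, -7)) {0,1,2,3,4,5,6,7}
step 1: q <- 2                       {0,1,2,3,4,5,6,7}
step 2: eval (q < (4 + (lane // 4))) {0,1,2,3,4,5,6,7}
step 3: s <- -4                      {0,1,2,3,4,5,6,7}
step 4: q <- (q + 2)                 {0,1,2,3,4,5,6,7}
step 5: eval (q < (4 + (lane // 4))) {0,1,2,3,4,5,6,7}
step 6: s <- -4                      {4,5,6,7}
step 7: q <- (q + 2)                 {4,5,6,7}
step 8: eval (q < (4 + (lane // 4))) {4,5,6,7}
step 9: p <- ((6 % -2) - lane)       {0,1,2,3,4,5,6,7}

Answer: 10 steps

s: -4,-4,-4,-4,-4,-4,-4,-4
p: 0,-1,-2,-3,-4,-5,-6,-7
q: 4,4,4,4,6,6,6,6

steps = 10; useful = 68; efficiency = 68/80 = 17/20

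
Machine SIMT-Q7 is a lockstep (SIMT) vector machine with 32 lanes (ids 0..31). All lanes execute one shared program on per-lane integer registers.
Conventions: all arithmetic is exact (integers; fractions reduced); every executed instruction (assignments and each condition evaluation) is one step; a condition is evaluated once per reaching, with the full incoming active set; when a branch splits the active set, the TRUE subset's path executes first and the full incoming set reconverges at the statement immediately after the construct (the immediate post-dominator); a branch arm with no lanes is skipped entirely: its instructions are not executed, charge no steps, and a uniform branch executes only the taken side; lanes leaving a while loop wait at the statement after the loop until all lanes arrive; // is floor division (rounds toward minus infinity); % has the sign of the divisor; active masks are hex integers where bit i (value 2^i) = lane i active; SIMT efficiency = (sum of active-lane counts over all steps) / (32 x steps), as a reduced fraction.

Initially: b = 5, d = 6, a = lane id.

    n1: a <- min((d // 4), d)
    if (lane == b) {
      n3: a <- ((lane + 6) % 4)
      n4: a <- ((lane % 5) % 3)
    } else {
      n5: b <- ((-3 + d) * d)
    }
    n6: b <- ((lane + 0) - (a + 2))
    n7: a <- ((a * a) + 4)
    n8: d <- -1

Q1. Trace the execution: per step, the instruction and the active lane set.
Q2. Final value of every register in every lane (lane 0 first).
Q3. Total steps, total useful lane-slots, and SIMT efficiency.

step 0: a <- min((d // 4), d)        0xffffffff
step 1: eval (lane == b)             0xffffffff
step 2: a <- ((lane + 6) % 4)        0x00000020
step 3: a <- ((lane % 5) % 3)        0x00000020
step 4: b <- ((-3 + d) * d)          0xffffffdf
step 5: b <- ((lane + 0) - (a + 2))  0xffffffff
step 6: a <- ((a * a) + 4)           0xffffffff
step 7: d <- -1                      0xffffffff

Answer: 8 steps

b: -3,-2,-1,0,1,3,3,4,5,6,7,8,9,10,11,12,13,14,15,16,17,18,19,20,21,22,23,24,25,26,27,28
d: -1,-1,-1,-1,-1,-1,-1,-1,-1,-1,-1,-1,-1,-1,-1,-1,-1,-1,-1,-1,-1,-1,-1,-1,-1,-1,-1,-1,-1,-1,-1,-1
a: 5,5,5,5,5,4,5,5,5,5,5,5,5,5,5,5,5,5,5,5,5,5,5,5,5,5,5,5,5,5,5,5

steps = 8; useful = 193; efficiency = 193/256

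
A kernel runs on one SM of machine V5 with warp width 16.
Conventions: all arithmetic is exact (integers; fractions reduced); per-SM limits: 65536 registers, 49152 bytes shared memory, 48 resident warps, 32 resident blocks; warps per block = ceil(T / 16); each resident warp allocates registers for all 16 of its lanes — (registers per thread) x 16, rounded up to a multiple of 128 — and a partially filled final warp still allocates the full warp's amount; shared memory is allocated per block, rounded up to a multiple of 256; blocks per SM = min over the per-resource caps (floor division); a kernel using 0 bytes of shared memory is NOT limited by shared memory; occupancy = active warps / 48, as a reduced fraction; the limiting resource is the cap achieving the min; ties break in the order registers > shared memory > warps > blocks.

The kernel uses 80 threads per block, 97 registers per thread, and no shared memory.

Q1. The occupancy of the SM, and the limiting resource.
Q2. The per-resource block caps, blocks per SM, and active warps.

Answer: occupancy 35/48, limited by registers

registers: 7 blocks
shared memory: no limit (kernel uses none)
warps: 9 blocks
blocks: 32 blocks

Answer: 7 blocks, 35 active warps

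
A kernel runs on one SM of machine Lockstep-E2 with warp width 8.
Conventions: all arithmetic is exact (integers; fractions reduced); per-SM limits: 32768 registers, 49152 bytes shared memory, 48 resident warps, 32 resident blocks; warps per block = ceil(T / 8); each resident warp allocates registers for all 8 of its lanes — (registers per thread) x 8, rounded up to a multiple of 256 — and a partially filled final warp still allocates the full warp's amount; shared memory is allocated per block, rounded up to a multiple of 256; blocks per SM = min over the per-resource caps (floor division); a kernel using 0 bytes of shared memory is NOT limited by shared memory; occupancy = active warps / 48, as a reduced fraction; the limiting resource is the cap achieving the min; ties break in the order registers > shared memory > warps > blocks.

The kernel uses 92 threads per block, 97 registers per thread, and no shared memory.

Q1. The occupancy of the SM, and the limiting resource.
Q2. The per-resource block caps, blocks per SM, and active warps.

Answer: occupancy 1/2, limited by registers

registers: 2 blocks
shared memory: no limit (kernel uses none)
warps: 4 blocks
blocks: 32 blocks

Answer: 2 blocks, 24 active warps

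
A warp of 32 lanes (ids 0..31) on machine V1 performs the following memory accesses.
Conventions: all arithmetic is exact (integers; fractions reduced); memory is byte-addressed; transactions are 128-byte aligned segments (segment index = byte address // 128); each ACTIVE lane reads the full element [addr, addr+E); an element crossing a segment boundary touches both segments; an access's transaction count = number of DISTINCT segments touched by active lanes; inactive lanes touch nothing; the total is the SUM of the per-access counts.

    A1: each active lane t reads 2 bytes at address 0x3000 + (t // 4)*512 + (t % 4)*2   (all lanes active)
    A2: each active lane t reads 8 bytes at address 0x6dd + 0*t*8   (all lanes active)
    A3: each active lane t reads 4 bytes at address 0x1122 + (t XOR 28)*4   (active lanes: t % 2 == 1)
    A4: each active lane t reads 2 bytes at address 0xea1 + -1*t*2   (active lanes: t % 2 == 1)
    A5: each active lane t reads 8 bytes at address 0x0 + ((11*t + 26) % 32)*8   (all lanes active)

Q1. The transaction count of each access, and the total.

A1: 8 transactions
A2: 1 transaction
A3: 2 transactions
A4: 2 transactions
A5: 2 transactions

Answer: 8,1,2,2,2; total 15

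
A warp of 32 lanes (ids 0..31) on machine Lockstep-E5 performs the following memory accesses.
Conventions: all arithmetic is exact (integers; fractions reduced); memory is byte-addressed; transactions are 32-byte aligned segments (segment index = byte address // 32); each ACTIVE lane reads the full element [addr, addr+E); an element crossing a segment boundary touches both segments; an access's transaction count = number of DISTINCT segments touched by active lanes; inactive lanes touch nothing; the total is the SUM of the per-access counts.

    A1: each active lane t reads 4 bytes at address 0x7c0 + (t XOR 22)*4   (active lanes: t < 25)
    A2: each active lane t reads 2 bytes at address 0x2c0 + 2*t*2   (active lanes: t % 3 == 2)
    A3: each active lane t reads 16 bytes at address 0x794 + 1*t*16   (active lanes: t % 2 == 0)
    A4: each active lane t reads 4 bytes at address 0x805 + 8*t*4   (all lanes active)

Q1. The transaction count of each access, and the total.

A1: 4 transactions
A2: 4 transactions
A3: 17 transactions
A4: 32 transactions

Answer: 4,4,17,32; total 57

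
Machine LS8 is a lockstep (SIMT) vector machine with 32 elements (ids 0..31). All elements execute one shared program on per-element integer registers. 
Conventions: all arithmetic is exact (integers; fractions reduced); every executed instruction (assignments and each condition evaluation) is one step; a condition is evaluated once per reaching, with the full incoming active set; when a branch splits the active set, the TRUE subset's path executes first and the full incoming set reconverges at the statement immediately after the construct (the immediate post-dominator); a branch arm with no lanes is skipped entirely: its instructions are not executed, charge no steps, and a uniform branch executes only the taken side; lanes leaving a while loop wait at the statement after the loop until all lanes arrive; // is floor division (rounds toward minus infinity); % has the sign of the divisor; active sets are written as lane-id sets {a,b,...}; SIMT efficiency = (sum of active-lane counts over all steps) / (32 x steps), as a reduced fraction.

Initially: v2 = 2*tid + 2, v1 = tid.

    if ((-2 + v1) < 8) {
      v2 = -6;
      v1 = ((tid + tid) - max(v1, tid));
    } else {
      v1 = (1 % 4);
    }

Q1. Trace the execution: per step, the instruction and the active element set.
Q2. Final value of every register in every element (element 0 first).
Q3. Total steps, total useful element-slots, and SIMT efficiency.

step 0: eval ((-2 + v1) < 8)         {0,1,2,3,4,5,6,7,8,9,10,11,12,13,14,15,16,17,18,19,20,21,22,23,24,25,26,27,28,29,30,31}
step 1: v2 <- -6                     {0,1,2,3,4,5,6,7,8,9}
step 2: v1 <- ((tid + tid) - max(v1, tid)) {0,1,2,3,4,5,6,7,8,9}
step 3: v1 <- (1 % 4)                {10,11,12,13,14,15,16,17,18,19,20,21,22,23,24,25,26,27,28,29,30,31}

Answer: 4 steps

v2: -6,-6,-6,-6,-6,-6,-6,-6,-6,-6,22,24,26,28,30,32,34,36,38,40,42,44,46,48,50,52,54,56,58,60,62,64
v1: 0,1,2,3,4,5,6,7,8,9,1,1,1,1,1,1,1,1,1,1,1,1,1,1,1,1,1,1,1,1,1,1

steps = 4; useful = 74; efficiency = 74/128 = 37/64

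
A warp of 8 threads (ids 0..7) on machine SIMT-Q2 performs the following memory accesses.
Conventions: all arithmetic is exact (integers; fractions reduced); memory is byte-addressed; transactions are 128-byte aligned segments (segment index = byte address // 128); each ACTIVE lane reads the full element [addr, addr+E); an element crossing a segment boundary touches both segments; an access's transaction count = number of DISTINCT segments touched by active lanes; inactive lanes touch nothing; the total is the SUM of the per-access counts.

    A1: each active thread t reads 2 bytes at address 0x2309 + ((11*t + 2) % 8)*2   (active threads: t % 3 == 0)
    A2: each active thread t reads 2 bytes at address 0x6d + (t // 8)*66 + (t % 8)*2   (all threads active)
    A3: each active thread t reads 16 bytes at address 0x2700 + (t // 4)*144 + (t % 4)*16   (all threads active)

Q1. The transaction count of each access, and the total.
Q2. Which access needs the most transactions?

A1: 1 transaction
A2: 1 transaction
A3: 2 transactions

Answer: 1,1,2; total 4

Answer: A3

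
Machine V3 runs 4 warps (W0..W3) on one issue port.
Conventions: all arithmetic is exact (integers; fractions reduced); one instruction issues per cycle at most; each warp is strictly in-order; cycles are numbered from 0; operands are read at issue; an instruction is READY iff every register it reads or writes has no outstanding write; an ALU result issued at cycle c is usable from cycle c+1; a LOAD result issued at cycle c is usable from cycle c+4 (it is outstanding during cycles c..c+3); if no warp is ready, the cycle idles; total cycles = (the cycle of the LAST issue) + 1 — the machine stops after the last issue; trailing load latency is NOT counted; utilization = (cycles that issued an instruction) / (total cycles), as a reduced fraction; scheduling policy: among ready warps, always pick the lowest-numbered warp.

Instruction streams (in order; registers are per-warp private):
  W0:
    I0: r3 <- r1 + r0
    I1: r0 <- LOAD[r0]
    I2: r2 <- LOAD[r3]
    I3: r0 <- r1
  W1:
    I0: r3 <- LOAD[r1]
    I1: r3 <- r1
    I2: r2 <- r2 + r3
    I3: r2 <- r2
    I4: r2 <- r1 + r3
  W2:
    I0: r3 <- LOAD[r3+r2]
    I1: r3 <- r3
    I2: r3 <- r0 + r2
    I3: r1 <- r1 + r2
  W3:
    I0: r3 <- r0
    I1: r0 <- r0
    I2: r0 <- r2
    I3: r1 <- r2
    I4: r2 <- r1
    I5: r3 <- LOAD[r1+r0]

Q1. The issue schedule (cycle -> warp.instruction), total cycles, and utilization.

cycle 0: W0.I0
cycle 1: W0.I1
cycle 2: W0.I2
cycle 3: W1.I0
cycle 4: W2.I0
cycle 5: W0.I3
cycle 6: W3.I0
cycle 7: W1.I1
cycle 8: W1.I2
cycle 9: W1.I3
cycle 10: W1.I4
cycle 11: W2.I1
cycle 12: W2.I2
cycle 13: W2.I3
cycle 14: W3.I1
cycle 15: W3.I2
cycle 16: W3.I3
cycle 17: W3.I4
cycle 18: W3.I5

Answer: 19 cycles, utilization 1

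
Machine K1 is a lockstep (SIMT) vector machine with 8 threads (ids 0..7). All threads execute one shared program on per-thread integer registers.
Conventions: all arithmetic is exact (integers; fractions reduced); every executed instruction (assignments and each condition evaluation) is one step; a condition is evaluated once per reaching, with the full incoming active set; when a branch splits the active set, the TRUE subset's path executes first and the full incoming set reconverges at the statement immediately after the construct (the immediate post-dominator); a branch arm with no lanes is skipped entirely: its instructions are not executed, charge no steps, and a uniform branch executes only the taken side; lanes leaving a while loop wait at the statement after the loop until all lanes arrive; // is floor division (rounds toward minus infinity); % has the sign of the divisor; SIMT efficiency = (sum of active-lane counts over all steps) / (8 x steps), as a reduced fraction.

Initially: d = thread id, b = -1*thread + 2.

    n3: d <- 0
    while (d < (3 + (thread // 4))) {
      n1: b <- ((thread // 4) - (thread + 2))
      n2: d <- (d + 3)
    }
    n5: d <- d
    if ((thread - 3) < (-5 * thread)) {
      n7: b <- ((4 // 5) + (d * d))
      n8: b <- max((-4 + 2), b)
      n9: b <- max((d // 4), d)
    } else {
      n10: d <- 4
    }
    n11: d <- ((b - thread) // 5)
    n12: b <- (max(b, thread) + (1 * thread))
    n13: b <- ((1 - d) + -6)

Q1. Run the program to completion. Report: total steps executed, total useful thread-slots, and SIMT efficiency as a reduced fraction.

Answer: 17 steps, 102 useful, 3/4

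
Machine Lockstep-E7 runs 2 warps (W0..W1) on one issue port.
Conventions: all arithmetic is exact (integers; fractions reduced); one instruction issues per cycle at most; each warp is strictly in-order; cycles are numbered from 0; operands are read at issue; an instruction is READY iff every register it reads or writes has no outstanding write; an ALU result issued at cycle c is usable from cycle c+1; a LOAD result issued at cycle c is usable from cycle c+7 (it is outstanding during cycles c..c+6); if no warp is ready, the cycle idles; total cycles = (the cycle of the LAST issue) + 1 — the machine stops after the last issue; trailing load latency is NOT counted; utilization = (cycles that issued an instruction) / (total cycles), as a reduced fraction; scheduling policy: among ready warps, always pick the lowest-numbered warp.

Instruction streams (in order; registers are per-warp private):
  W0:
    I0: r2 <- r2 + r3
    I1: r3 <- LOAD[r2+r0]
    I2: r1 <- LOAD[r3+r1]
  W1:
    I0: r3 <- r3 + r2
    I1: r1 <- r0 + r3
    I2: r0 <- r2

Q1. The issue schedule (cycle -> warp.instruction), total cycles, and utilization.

cycle 0: W0.I0
cycle 1: W0.I1
cycle 2: W1.I0
cycle 3: W1.I1
cycle 4: W1.I2
cycle 5: idle
cycle 6: idle
cycle 7: idle
cycle 8: W0.I2

Answer: 9 cycles, utilization 2/3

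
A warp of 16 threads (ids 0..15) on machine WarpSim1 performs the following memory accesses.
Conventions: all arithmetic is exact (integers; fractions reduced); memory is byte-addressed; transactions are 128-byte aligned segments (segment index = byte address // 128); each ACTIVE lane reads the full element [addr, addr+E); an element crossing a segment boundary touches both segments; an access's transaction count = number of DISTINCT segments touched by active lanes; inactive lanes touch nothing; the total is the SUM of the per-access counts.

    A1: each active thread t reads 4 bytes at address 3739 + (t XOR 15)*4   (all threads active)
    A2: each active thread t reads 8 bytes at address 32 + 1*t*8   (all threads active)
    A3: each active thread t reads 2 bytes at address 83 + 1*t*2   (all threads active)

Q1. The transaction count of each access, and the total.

A1: 1 transaction
A2: 2 transactions
A3: 1 transaction

Answer: 1,2,1; total 4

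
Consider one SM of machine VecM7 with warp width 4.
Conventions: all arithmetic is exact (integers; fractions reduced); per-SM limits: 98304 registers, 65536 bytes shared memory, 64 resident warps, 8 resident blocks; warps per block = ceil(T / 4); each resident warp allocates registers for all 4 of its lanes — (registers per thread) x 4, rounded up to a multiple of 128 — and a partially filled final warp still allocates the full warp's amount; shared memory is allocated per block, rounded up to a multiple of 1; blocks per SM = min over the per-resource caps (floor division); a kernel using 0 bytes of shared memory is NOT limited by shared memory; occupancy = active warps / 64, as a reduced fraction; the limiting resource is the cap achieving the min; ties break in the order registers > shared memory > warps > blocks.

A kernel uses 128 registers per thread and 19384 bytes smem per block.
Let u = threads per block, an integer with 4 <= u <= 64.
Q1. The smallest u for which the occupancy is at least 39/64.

Answer: u = 49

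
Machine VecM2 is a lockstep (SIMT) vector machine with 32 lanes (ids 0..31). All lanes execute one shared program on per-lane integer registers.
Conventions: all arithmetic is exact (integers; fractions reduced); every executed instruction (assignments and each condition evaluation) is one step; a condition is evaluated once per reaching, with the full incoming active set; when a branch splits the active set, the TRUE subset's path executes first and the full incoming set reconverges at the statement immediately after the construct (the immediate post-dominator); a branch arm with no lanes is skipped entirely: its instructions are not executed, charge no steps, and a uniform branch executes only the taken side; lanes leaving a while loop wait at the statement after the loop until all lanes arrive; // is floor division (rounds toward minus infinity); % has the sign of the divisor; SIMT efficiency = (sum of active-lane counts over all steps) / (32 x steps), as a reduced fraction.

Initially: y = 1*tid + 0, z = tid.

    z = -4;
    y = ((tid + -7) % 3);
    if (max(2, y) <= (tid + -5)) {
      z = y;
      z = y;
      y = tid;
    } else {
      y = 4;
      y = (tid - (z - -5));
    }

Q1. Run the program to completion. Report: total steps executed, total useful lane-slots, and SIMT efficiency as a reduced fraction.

Answer: 8 steps, 185 useful, 185/256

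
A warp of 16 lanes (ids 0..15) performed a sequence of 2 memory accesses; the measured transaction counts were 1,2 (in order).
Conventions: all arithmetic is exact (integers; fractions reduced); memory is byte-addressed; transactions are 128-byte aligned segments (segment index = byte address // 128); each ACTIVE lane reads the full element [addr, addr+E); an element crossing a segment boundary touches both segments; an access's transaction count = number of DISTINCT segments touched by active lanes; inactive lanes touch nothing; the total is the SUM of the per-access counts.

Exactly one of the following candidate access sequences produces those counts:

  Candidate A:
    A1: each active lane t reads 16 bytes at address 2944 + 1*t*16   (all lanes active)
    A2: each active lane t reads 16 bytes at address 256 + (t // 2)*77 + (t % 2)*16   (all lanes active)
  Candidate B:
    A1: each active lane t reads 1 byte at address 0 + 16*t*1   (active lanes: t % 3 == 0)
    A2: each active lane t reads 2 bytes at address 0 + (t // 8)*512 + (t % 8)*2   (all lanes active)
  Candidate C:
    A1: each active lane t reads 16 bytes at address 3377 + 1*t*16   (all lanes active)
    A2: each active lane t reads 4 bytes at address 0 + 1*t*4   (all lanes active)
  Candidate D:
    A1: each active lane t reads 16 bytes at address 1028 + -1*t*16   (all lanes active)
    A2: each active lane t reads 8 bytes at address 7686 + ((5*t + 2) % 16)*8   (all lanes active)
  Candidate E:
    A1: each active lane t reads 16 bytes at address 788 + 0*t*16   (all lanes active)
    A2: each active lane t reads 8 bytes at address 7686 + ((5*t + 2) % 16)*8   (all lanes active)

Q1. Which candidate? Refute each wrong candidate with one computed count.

A: A1 gives 2 transactions, not 1
B: A1 gives 2 transactions, not 1
C: A1 gives 3 transactions, not 1
D: A1 gives 3 transactions, not 1
E: all counts match (1,2)

Answer: E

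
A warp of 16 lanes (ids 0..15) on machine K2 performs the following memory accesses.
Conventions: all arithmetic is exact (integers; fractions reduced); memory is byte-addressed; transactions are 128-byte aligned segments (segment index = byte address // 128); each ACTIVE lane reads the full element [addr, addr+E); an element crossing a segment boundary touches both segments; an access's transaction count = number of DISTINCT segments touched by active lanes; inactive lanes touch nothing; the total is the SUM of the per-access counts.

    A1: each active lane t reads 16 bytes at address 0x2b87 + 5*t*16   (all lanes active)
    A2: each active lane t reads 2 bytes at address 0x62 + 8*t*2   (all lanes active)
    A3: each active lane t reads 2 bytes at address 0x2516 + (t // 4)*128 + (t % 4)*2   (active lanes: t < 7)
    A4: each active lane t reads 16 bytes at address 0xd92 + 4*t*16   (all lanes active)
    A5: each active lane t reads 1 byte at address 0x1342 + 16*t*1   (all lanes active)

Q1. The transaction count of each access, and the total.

A1: 10 transactions
A2: 3 transactions
A3: 2 transactions
A4: 8 transactions
A5: 3 transactions

Answer: 10,3,2,8,3; total 26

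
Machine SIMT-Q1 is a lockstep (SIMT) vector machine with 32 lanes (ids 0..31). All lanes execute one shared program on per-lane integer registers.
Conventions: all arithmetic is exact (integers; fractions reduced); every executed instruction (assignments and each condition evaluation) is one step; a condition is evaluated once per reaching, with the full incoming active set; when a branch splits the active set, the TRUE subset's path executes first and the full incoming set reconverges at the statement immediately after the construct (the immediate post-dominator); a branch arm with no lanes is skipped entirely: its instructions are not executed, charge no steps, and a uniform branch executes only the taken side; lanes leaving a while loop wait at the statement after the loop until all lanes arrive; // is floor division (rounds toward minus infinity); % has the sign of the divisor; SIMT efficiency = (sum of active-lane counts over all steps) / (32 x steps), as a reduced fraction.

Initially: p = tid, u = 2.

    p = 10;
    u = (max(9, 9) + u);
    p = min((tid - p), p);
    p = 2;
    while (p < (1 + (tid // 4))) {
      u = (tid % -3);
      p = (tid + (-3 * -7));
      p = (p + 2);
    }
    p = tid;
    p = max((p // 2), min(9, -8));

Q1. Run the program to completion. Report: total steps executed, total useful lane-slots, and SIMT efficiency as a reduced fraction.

Answer: 11 steps, 320 useful, 10/11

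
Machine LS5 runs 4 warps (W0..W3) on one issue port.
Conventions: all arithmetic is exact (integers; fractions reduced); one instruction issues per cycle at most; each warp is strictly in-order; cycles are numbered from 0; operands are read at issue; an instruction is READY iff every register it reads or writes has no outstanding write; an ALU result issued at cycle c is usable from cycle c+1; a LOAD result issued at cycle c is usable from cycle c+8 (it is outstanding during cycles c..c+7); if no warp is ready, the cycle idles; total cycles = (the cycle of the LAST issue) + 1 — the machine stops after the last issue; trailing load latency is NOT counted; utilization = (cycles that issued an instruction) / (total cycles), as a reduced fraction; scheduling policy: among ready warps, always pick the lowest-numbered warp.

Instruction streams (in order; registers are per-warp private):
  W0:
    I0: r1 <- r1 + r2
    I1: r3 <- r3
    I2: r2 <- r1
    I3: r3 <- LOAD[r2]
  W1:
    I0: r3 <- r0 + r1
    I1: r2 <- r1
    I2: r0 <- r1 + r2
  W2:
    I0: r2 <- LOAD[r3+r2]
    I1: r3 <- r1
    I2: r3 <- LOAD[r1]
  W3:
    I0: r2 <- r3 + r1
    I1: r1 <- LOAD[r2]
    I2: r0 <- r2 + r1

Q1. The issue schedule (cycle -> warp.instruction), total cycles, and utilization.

cycle 0: W0.I0
cycle 1: W0.I1
cycle 2: W0.I2
cycle 3: W0.I3
cycle 4: W1.I0
cycle 5: W1.I1
cycle 6: W1.I2
cycle 7: W2.I0
cycle 8: W2.I1
cycle 9: W2.I2
cycle 10: W3.I0
cycle 11: W3.I1
cycle 12: idle
cycle 13: idle
cycle 14: idle
cycle 15: idle
cycle 16: idle
cycle 17: idle
cycle 18: idle
cycle 19: W3.I2

Answer: 20 cycles, utilization 13/20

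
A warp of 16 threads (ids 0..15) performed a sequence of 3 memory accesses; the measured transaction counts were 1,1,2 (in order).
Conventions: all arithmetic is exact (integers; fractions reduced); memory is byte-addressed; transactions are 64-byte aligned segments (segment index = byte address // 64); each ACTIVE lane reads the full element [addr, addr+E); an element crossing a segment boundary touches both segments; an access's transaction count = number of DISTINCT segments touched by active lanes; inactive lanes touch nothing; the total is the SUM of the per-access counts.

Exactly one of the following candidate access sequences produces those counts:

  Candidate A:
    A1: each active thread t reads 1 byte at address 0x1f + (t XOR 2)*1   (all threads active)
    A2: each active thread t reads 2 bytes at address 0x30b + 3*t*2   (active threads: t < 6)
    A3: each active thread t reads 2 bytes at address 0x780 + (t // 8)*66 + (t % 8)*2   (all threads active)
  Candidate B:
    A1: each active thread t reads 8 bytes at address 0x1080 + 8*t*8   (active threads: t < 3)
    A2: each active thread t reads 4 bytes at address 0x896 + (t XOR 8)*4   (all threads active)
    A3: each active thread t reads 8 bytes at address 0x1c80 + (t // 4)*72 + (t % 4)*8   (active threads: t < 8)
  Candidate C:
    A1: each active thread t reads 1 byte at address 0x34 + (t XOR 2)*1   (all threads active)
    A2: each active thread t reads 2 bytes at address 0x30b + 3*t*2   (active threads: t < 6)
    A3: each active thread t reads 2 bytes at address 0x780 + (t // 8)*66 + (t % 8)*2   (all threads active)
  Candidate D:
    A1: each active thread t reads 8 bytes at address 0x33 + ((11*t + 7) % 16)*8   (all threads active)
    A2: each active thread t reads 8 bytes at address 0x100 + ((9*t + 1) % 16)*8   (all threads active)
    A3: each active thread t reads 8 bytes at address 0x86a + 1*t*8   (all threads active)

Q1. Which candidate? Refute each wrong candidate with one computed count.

B: A1 gives 3 transactions, not 1
C: A1 gives 2 transactions, not 1
D: A1 gives 3 transactions, not 1
A: all counts match (1,1,2)

Answer: A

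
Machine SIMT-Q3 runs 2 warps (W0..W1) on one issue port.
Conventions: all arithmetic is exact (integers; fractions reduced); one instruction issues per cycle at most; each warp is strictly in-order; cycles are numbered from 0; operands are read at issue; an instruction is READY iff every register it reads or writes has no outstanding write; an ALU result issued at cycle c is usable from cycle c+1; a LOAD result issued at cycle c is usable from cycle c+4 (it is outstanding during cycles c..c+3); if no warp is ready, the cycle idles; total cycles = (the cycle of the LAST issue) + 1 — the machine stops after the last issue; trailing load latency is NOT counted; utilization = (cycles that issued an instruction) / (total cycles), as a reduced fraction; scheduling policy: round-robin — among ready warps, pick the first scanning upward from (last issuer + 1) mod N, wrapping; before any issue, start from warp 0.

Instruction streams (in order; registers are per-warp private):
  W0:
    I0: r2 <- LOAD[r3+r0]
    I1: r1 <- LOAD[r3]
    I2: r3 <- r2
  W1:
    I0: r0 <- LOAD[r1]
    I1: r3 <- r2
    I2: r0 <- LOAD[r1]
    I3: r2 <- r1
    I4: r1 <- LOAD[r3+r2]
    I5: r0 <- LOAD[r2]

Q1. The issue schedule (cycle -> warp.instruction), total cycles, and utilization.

cycle 0: W0.I0
cycle 1: W1.I0
cycle 2: W0.I1
cycle 3: W1.I1
cycle 4: W0.I2
cycle 5: W1.I2
cycle 6: W1.I3
cycle 7: W1.I4
cycle 8: idle
cycle 9: W1.I5

Answer: 10 cycles, utilization 9/10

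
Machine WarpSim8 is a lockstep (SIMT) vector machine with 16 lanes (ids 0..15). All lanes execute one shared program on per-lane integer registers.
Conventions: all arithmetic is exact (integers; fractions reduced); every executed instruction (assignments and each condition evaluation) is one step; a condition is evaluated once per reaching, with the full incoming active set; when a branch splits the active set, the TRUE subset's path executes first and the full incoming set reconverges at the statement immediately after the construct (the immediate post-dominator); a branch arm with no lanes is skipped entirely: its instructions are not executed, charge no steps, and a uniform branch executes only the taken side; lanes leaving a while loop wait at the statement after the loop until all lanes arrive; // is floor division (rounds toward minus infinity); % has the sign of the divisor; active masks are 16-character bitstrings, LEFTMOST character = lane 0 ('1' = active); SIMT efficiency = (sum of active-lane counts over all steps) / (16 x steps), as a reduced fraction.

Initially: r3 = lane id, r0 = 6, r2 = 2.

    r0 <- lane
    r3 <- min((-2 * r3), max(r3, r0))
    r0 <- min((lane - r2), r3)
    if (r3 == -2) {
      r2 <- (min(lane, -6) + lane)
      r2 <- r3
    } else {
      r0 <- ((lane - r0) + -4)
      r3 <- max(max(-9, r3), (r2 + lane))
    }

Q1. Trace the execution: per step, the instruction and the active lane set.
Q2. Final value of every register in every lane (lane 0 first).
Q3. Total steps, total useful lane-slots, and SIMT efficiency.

step 0: r0 <- lane                   1111111111111111
step 1: r3 <- min((-2 * r3), max(r3, r0)) 1111111111111111
step 2: r0 <- min((lane - r2), r3)   1111111111111111
step 3: eval (r3 == -2)              1111111111111111
step 4: r2 <- (min(lane, -6) + lane) 0100000000000000
step 5: r2 <- r3                     0100000000000000
step 6: r0 <- ((lane - r0) + -4)     1011111111111111
step 7: r3 <- max(max(-9, r3), (r2 + lane)) 1011111111111111

Answer: 8 steps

r3: 2,-2,4,5,6,7,8,9,10,11,12,13,14,15,16,17
r0: -2,-2,2,5,8,11,14,17,20,23,26,29,32,35,38,41
r2: 2,-2,2,2,2,2,2,2,2,2,2,2,2,2,2,2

steps = 8; useful = 96; efficiency = 96/128 = 3/4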